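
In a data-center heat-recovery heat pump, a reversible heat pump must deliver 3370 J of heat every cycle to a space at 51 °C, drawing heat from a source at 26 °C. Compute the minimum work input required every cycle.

W_in ≈ 260 J

T_H = 51 °C → 51 + 273.15 = 324.15 K.
T_C = 26 °C → 26 + 273.15 = 299.15 K.
For a reversible heat pump, COP_HP = T_H/(T_H − T_C) = 324.15/25.00 = 12.9660.
W = Q_H/COP_HP = 3370/12.9660 = 260 J.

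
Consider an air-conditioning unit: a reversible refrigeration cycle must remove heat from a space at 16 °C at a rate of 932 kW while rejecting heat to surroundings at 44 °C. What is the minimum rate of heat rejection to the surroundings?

T_H = 44 °C → 44 + 273.15 = 317.15 K.
T_C = 16 °C → 16 + 273.15 = 289.15 K.
For a reversible cycle Q_H/Q_C = T_H/T_C, so Q_H = Q_C·T_H/T_C = 932 × 317.15/289.15 = 1020 kW.

Q̇_H ≈ 1020 kW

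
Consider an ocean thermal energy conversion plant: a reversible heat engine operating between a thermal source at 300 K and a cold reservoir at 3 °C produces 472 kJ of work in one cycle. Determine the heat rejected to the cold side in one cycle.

T_C = 3 °C → 3 + 273.15 = 276.15 K.
Carnot efficiency: η = 1 − T_C/T_H = 1 − 276.15/300.00 = 0.0795.
Since Q_C/Q_H = T_C/T_H and Q_H = W/η, Q_C = W·T_C/(T_H − T_C) = 472 × 276.15/23.85 = 5465 kJ.

Q_C ≈ 5465 kJ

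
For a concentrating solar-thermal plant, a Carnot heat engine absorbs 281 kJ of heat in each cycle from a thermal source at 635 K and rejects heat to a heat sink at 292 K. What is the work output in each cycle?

W ≈ 151.8 kJ

Since the cycle is reversible, η = 1 − T_C/T_H = 1 − 292.00/635.00 = 0.5402.
W = η·Q_H = 0.5402 × 281 = 151.8 kJ.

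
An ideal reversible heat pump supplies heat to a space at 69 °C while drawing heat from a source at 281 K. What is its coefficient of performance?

COP_HP ≈ 5.60

T_H = 69 °C → 69 + 273.15 = 342.15 K.
Reversible heating COP: COP_HP = T_H/(T_H − T_C) = 342.15/(342.15 − 281.00) = 5.60.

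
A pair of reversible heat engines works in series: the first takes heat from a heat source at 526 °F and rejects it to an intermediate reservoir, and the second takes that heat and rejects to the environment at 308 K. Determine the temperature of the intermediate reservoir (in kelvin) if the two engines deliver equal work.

T_H = 526 °F → (526 − 32) × 5/9 = 274.44 °C = 547.59 K.
For reversible stages Q_m = Q_H·(T_m/T_H). Setting W₁ = Q_H(1 − T_m/T_H) equal to W₂ = Q_m(1 − T_C/T_m) = Q_H·(T_m − T_C)/T_H gives T_H − T_m = T_m − T_C, so T_m = (T_H + T_C)/2 = (547.59 + 308.00)/2 = 428 K.

T_m ≈ 428 K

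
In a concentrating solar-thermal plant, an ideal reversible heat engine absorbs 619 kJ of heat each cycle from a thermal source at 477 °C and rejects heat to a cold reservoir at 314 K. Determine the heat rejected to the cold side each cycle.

Q_C ≈ 259 kJ

T_H = 477 °C → 477 + 273.15 = 750.15 K.
η_rev = 1 − T_C/T_H = 1 − 314.00/750.15 = 0.5814.
For a reversible cycle Q_C/Q_H = T_C/T_H, so Q_C = 619 × 314.00/750.15 = 259 kJ.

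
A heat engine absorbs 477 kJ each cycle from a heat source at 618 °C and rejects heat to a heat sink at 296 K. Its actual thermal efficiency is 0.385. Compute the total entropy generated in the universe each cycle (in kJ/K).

ΔS_univ ≈ 0.456 kJ/K

T_H = 618 °C → 618 + 273.15 = 891.15 K.
W = η·Q_H = 0.385 × 477 = 183.6 kJ, so Q_C = Q_H − W = 293.4 kJ.
Entropy balance on the reservoirs: −Q_H/T_H = -0.5353 kJ/K, +Q_C/T_C = 0.9911 kJ/K.
ΔS_univ = −Q_H/T_H + Q_C/T_C = 0.456 kJ/K (> 0, since η = 0.385 < η_Carnot = 0.668).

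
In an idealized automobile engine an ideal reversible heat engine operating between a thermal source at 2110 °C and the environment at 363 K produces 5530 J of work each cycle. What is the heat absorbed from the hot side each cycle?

T_H = 2110 °C → 2110 + 273.15 = 2383.15 K.
Since the cycle is reversible, η = 1 − T_C/T_H = 1 − 363.00/2383.15 = 0.8477.
Q_H = W/η = 5530/0.8477 = 6520 J.

Q_H ≈ 6520 J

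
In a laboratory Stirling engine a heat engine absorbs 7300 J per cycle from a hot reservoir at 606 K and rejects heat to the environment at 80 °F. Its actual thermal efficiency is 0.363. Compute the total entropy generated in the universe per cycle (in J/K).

T_C = 80 °F → (80 − 32) × 5/9 = 26.67 °C = 299.82 K.
W = η·Q_H = 0.363 × 7300 = 2650 J, so Q_C = Q_H − W = 4650 J.
Reservoir entropy changes: ΔS_H = −Q_H/T_H = −7300/606.00 = -12.05 J/K and ΔS_C = +Q_C/T_C = 4650/299.82 = 15.51 J/K.
ΔS_univ = −Q_H/T_H + Q_C/T_C = 3.46 J/K (> 0, since η = 0.363 < η_Carnot = 0.505).

ΔS_univ ≈ 3.46 J/K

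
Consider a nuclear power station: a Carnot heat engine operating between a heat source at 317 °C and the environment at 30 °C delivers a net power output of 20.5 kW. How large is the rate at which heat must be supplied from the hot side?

T_H = 317 °C → 317 + 273.15 = 590.15 K.
T_C = 30 °C → 30 + 273.15 = 303.15 K.
Since the cycle is reversible, η = 1 − T_C/T_H = 1 − 303.15/590.15 = 0.4863.
Q_H = W/η = 20.5/0.4863 = 42.2 kW.

Q̇_H ≈ 42.2 kW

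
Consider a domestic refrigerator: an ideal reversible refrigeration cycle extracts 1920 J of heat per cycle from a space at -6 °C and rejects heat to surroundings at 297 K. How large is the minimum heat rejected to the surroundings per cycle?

Q_H ≈ 2130 J

T_C = -6 °C → -6 + 273.15 = 267.15 K.
For a reversible cycle Q_H/Q_C = T_H/T_C, so Q_H = Q_C·T_H/T_C = 1920 × 297.00/267.15 = 2130 J.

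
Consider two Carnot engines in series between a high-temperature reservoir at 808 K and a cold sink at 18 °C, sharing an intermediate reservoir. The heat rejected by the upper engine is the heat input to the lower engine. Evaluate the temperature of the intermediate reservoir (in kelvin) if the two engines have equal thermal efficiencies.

T_C = 18 °C → 18 + 273.15 = 291.15 K.
Equal efficiencies require 1 − T_m/T_H = 1 − T_C/T_m, i.e. T_m/T_H = T_C/T_m, so T_m = √(T_H·T_C) = √(808.00 × 291.15) = 485 K.

T_m ≈ 485 K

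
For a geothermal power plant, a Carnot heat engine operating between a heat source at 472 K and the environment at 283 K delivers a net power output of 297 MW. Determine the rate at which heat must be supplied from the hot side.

For a reversible engine, η = 1 − T_C/T_H = 1 − 283.00/472.00 = 0.4004.
Q_H = W/η = 297/0.4004 = 741.7 MW.

Q̇_H ≈ 741.7 MW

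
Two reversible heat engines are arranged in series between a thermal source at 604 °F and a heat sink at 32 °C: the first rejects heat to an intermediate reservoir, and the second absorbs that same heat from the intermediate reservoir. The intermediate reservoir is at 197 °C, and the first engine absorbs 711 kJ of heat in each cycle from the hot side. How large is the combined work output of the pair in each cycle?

T_H = 604 °F → (604 − 32) × 5/9 = 317.78 °C = 590.93 K.
T_C = 32 °C → 32 + 273.15 = 305.15 K.
Two reversible stages in series are equivalent to a single Carnot engine between T_H and T_C, so η_total = 1 − T_C/T_H = 1 − 305.15/590.93 = 0.4836.
W_total = η_total · Q_H = 0.4836 × 711 = 344 kJ.

W_total ≈ 344 kJ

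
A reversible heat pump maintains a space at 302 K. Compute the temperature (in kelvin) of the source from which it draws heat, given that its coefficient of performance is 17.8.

COP_HP = T_H/(T_H − T_C) ⇒ T_C = T_H·(COP_HP − 1)/COP_HP = 302.00 × (17.8 − 1)/17.8 = 285 K.

T_C ≈ 285 K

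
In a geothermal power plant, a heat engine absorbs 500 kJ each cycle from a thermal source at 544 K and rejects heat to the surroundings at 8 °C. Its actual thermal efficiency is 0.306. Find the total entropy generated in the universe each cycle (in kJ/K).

ΔS_univ ≈ 0.3151 kJ/K

T_C = 8 °C → 8 + 273.15 = 281.15 K.
W = η·Q_H = 0.306 × 500 = 153.0 kJ, so Q_C = Q_H − W = 347.0 kJ.
Reservoir entropy changes: ΔS_H = −Q_H/T_H = −500/544.00 = -0.9191 kJ/K and ΔS_C = +Q_C/T_C = 347.0/281.15 = 1.234 kJ/K.
ΔS_univ = −Q_H/T_H + Q_C/T_C = 0.3151 kJ/K (> 0, since η = 0.306 < η_Carnot = 0.483).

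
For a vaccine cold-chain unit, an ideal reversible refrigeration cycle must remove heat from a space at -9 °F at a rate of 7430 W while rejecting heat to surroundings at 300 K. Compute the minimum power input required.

T_C = -9 °F → (-9 − 32) × 5/9 = -22.78 °C = 250.37 K.
The reversible coefficient of performance is COP_R = T_C/(T_H − T_C) = 250.37/49.63 = 5.0450.
W = Q_C/COP_R = 7430/5.0450 = 1473 W.

Ẇ_in ≈ 1473 W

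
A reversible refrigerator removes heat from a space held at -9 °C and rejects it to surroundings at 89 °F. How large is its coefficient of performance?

COP_R ≈ 6.50

T_H = 89 °F → (89 − 32) × 5/9 = 31.67 °C = 304.82 K.
T_C = -9 °C → -9 + 273.15 = 264.15 K.
The reversible coefficient of performance is COP_R = T_C/(T_H − T_C) = 264.15/(304.82 − 264.15) = 6.50.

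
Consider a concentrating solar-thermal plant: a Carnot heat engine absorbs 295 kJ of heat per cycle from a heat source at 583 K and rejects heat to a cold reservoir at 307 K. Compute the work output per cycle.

η_rev = 1 − T_C/T_H = 1 − 307.00/583.00 = 0.4734.
W = η·Q_H = 0.4734 × 295 = 139.7 kJ.

W ≈ 139.7 kJ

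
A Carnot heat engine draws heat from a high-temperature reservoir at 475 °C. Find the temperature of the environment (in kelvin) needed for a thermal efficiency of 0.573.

T_H = 475 °C → 475 + 273.15 = 748.15 K.
From η = 1 − T_C/T_H, T_C = T_H·(1 − η) = 748.15 × (1 − 0.573) = 319.5 K.

T_C ≈ 319.5 K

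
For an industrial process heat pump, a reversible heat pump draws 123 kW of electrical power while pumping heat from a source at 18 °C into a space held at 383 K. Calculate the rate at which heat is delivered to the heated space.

Q̇_H ≈ 513 kW

T_C = 18 °C → 18 + 273.15 = 291.15 K.
COP_HP = T_H/(T_H − T_C) = 383.00/91.85 = 4.1698.
Q_H = COP_HP · W = 4.1698 × 123 = 513 kW.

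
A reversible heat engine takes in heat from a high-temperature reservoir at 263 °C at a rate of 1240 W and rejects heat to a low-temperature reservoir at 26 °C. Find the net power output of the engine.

Ẇ ≈ 548 W

T_H = 263 °C → 263 + 273.15 = 536.15 K.
T_C = 26 °C → 26 + 273.15 = 299.15 K.
For a reversible engine, η = 1 − T_C/T_H = 1 − 299.15/536.15 = 0.4420.
W = η·Q_H = 0.4420 × 1240 = 548 W.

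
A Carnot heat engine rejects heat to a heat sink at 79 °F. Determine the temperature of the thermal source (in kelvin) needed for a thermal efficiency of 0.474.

T_H ≈ 568.9 K

T_C = 79 °F → (79 − 32) × 5/9 = 26.11 °C = 299.26 K.
From η = 1 − T_C/T_H, solving for T_H gives T_H = T_C/(1 − η) = 299.26/(1 − 0.474) = 568.9 K.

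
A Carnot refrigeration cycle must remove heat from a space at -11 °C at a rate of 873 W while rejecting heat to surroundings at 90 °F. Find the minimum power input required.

Ẇ_in ≈ 144 W

T_H = 90 °F → (90 − 32) × 5/9 = 32.22 °C = 305.37 K.
T_C = -11 °C → -11 + 273.15 = 262.15 K.
For a reversible refrigerator, COP_R = T_C/(T_H − T_C) = 262.15/43.22 = 6.0652.
W = Q_C/COP_R = 873/6.0652 = 144 W.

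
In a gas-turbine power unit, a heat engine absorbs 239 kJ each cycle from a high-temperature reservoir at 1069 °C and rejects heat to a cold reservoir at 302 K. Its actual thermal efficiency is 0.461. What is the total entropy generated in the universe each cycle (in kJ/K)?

ΔS_univ ≈ 0.2485 kJ/K

T_H = 1069 °C → 1069 + 273.15 = 1342.15 K.
W = η·Q_H = 0.461 × 239 = 110.2 kJ, so Q_C = Q_H − W = 128.8 kJ.
Reservoir entropy changes: ΔS_H = −Q_H/T_H = −239/1342.15 = -0.1781 kJ/K and ΔS_C = +Q_C/T_C = 128.8/302.00 = 0.4266 kJ/K.
ΔS_univ = −Q_H/T_H + Q_C/T_C = 0.2485 kJ/K (> 0, since η = 0.461 < η_Carnot = 0.775).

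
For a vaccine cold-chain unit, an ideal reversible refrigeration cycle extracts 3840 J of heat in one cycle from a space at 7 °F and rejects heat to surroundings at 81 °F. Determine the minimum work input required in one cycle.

W_in ≈ 609 J

T_H = 81 °F → (81 − 32) × 5/9 = 27.22 °C = 300.37 K.
T_C = 7 °F → (7 − 32) × 5/9 = -13.89 °C = 259.26 K.
Carnot COP: COP_R = T_C/(T_H − T_C) = 259.26/41.11 = 6.3064.
W = Q_C/COP_R = 3840/6.3064 = 609 J.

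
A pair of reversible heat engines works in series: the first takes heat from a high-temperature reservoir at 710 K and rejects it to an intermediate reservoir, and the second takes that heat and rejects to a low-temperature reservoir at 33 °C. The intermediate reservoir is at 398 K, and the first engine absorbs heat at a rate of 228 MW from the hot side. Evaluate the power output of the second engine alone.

T_C = 33 °C → 33 + 273.15 = 306.15 K.
Heat entering the second stage: Q_m = Q_H·(T_m/T_H) = 228 × 398.00/710.00 = 128 MW.
Second-stage efficiency η₂ = 1 − T_C/T_m = 1 − 306.15/398.00 = 0.2308, so W₂ = η₂·Q_m = 29.5 MW.

Ẇ₂ ≈ 29.5 MW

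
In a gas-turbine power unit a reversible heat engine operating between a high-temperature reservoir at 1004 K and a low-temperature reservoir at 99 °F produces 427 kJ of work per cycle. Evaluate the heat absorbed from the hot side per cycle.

T_C = 99 °F → (99 − 32) × 5/9 = 37.22 °C = 310.37 K.
For a reversible engine, η = 1 − T_C/T_H = 1 − 310.37/1004.00 = 0.6909.
Q_H = W/η = 427/0.6909 = 618 kJ.

Q_H ≈ 618 kJ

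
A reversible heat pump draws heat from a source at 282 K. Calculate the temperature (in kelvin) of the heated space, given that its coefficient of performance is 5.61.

T_H ≈ 343.2 K

COP_HP = T_H/(T_H − T_C) ⇒ T_H = T_C·COP_HP/(COP_HP − 1) = 282.00 × 5.61/(5.61 − 1) = 343.2 K.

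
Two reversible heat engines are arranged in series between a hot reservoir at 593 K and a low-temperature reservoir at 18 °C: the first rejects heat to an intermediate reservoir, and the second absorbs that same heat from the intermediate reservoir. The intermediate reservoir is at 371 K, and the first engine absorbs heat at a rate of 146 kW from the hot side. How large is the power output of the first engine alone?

T_C = 18 °C → 18 + 273.15 = 291.15 K.
First-stage efficiency η₁ = 1 − T_m/T_H = 1 − 371.00/593.00 = 0.3744.
W₁ = η₁·Q_H = 0.3744 × 146 = 54.7 kW.

Ẇ₁ ≈ 54.7 kW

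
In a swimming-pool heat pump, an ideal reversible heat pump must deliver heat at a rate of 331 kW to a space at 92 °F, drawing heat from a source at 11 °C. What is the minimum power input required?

T_H = 92 °F → (92 − 32) × 5/9 = 33.33 °C = 306.48 K.
T_C = 11 °C → 11 + 273.15 = 284.15 K.
For a reversible heat pump, COP_HP = T_H/(T_H − T_C) = 306.48/22.33 = 13.7231.
W = Q_H/COP_HP = 331/13.7231 = 24.1 kW.

Ẇ_in ≈ 24.1 kW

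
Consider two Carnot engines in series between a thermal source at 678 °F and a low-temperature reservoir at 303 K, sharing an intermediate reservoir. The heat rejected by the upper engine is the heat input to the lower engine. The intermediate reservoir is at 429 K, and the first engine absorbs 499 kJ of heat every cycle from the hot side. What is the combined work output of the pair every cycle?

W_total ≈ 259.8 kJ

T_H = 678 °F → (678 − 32) × 5/9 = 358.89 °C = 632.04 K.
Two reversible stages in series are equivalent to a single Carnot engine between T_H and T_C, so η_total = 1 − T_C/T_H = 1 − 303.00/632.04 = 0.5206.
W_total = η_total · Q_H = 0.5206 × 499 = 259.8 kJ.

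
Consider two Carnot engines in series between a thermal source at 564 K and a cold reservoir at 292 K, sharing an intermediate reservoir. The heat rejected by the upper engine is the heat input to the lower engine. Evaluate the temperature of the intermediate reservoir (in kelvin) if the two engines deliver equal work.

T_m ≈ 428 K

For reversible stages Q_m = Q_H·(T_m/T_H). Setting W₁ = Q_H(1 − T_m/T_H) equal to W₂ = Q_m(1 − T_C/T_m) = Q_H·(T_m − T_C)/T_H gives T_H − T_m = T_m − T_C, so T_m = (T_H + T_C)/2 = (564.00 + 292.00)/2 = 428 K.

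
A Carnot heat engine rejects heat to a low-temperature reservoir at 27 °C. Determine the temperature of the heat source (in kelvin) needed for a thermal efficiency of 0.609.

T_H ≈ 768 K

T_C = 27 °C → 27 + 273.15 = 300.15 K.
From η = 1 − T_C/T_H, solving for T_H gives T_H = T_C/(1 − η) = 300.15/(1 − 0.609) = 768 K.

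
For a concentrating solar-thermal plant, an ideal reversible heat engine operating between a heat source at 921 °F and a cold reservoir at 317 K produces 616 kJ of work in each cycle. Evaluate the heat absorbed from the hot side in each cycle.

T_H = 921 °F → (921 − 32) × 5/9 = 493.89 °C = 767.04 K.
The Carnot efficiency is η = 1 − T_C/T_H = 1 − 317.00/767.04 = 0.5867.
Q_H = W/η = 616/0.5867 = 1050 kJ.

Q_H ≈ 1050 kJ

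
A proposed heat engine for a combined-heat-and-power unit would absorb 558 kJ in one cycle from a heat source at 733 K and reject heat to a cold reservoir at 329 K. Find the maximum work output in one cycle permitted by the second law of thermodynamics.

W_max ≈ 307.5 kJ

The second-law ceiling is the Carnot efficiency, η_max = 1 − T_C/T_H = 1 − 329.00/733.00 = 0.5512.
W_max = η_max · Q_H = 0.5512 × 558 = 307.5 kJ.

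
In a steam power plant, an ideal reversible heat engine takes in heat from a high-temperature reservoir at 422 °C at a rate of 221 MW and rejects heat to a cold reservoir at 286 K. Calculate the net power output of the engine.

T_H = 422 °C → 422 + 273.15 = 695.15 K.
Since the cycle is reversible, η = 1 − T_C/T_H = 1 − 286.00/695.15 = 0.5886.
W = η·Q_H = 0.5886 × 221 = 130.1 MW.

Ẇ ≈ 130.1 MW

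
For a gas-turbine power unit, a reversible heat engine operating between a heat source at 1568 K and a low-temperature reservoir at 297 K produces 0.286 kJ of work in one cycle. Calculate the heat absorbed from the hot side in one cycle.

Carnot efficiency: η = 1 − T_C/T_H = 1 − 297.00/1568.00 = 0.8106.
Q_H = W/η = 0.286/0.8106 = 0.353 kJ.

Q_H ≈ 0.353 kJ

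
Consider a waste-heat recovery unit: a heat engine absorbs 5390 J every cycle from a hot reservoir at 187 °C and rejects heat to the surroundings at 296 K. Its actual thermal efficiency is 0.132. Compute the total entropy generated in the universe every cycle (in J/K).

ΔS_univ ≈ 4.09 J/K

T_H = 187 °C → 187 + 273.15 = 460.15 K.
W = η·Q_H = 0.132 × 5390 = 711.5 J, so Q_C = Q_H − W = 4679 J.
The hot reservoir loses entropy Q_H/T_H = 5390/460.15 = 11.71 J/K; the cold reservoir gains Q_C/T_C = 4679/296.00 = 15.81 J/K.
ΔS_univ = −Q_H/T_H + Q_C/T_C = 4.09 J/K (> 0, since η = 0.132 < η_Carnot = 0.357).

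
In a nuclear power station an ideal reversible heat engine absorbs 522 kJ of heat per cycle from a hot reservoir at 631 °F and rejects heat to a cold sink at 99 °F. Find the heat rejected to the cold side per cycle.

Q_C ≈ 267 kJ

T_H = 631 °F → (631 − 32) × 5/9 = 332.78 °C = 605.93 K.
T_C = 99 °F → (99 − 32) × 5/9 = 37.22 °C = 310.37 K.
The Carnot efficiency is η = 1 − T_C/T_H = 1 − 310.37/605.93 = 0.4878.
For a reversible cycle Q_C/Q_H = T_C/T_H, so Q_C = 522 × 310.37/605.93 = 267 kJ.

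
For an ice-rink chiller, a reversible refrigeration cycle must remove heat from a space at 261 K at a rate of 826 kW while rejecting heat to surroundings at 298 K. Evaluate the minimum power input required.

For a reversible refrigerator, COP_R = T_C/(T_H − T_C) = 261.00/37.00 = 7.0541.
W = Q_C/COP_R = 826/7.0541 = 117 kW.

Ẇ_in ≈ 117 kW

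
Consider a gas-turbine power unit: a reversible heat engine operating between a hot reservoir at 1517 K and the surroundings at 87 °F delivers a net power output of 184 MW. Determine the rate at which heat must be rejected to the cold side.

Q̇_C ≈ 46.06 MW

T_C = 87 °F → (87 − 32) × 5/9 = 30.56 °C = 303.71 K.
For a reversible engine, η = 1 − T_C/T_H = 1 − 303.71/1517.00 = 0.7998.
Since Q_C/Q_H = T_C/T_H and Q_H = W/η, Q_C = W·T_C/(T_H − T_C) = 184 × 303.71/1213.29 = 46.06 MW.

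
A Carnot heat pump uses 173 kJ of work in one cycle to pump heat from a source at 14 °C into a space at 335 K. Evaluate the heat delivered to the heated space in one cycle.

T_C = 14 °C → 14 + 273.15 = 287.15 K.
Reversible heating COP: COP_HP = T_H/(T_H − T_C) = 335.00/47.85 = 7.0010.
Q_H = COP_HP · W = 7.0010 × 173 = 1211 kJ.

Q_H ≈ 1211 kJ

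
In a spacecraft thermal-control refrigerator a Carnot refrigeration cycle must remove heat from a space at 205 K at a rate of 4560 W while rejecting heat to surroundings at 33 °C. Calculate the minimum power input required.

T_H = 33 °C → 33 + 273.15 = 306.15 K.
COP_R = T_C/(T_H − T_C) = 205.00/101.15 = 2.0267.
W = Q_C/COP_R = 4560/2.0267 = 2250 W.

Ẇ_in ≈ 2250 W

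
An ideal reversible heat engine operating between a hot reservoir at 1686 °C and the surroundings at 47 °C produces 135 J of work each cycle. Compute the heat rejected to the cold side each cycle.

Q_C ≈ 26.37 J

T_H = 1686 °C → 1686 + 273.15 = 1959.15 K.
T_C = 47 °C → 47 + 273.15 = 320.15 K.
η_rev = 1 − T_C/T_H = 1 − 320.15/1959.15 = 0.8366.
Since Q_C/Q_H = T_C/T_H and Q_H = W/η, Q_C = W·T_C/(T_H − T_C) = 135 × 320.15/1639.00 = 26.37 J.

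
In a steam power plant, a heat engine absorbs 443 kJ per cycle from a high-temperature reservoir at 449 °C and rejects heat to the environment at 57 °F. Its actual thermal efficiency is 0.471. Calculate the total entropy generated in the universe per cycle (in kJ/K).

T_H = 449 °C → 449 + 273.15 = 722.15 K.
T_C = 57 °F → (57 − 32) × 5/9 = 13.89 °C = 287.04 K.
W = η·Q_H = 0.471 × 443 = 208.7 kJ, so Q_C = Q_H − W = 234.3 kJ.
Entropy balance on the reservoirs: −Q_H/T_H = -0.6134 kJ/K, +Q_C/T_C = 0.8164 kJ/K.
ΔS_univ = −Q_H/T_H + Q_C/T_C = 0.2030 kJ/K (> 0, since η = 0.471 < η_Carnot = 0.603).

ΔS_univ ≈ 0.2030 kJ/K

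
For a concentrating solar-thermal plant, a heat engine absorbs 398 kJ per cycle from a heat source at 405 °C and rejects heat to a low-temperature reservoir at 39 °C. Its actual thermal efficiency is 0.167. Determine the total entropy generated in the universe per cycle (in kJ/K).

T_H = 405 °C → 405 + 273.15 = 678.15 K.
T_C = 39 °C → 39 + 273.15 = 312.15 K.
W = η·Q_H = 0.167 × 398 = 66.47 kJ, so Q_C = Q_H − W = 331.5 kJ.
Reservoir entropy changes: ΔS_H = −Q_H/T_H = −398/678.15 = -0.5869 kJ/K and ΔS_C = +Q_C/T_C = 331.5/312.15 = 1.062 kJ/K.
ΔS_univ = −Q_H/T_H + Q_C/T_C = 0.4752 kJ/K (> 0, since η = 0.167 < η_Carnot = 0.540).

ΔS_univ ≈ 0.4752 kJ/K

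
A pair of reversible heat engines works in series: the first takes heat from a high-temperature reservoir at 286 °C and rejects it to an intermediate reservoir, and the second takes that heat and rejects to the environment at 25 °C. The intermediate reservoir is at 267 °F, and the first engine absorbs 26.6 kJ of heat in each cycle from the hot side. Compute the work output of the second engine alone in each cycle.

T_H = 286 °C → 286 + 273.15 = 559.15 K.
T_C = 25 °C → 25 + 273.15 = 298.15 K.
T_m = 267 °F → (267 − 32) × 5/9 = 130.56 °C = 403.71 K.
Heat entering the second stage: Q_m = Q_H·(T_m/T_H) = 26.6 × 403.71/559.15 = 19.2 kJ.
Second-stage efficiency η₂ = 1 − T_C/T_m = 1 − 298.15/403.71 = 0.2615, so W₂ = η₂·Q_m = 5.02 kJ.

W₂ ≈ 5.02 kJ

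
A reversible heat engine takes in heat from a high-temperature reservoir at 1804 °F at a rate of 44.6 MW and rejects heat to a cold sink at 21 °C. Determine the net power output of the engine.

Ẇ ≈ 34.17 MW

T_H = 1804 °F → (1804 − 32) × 5/9 = 984.44 °C = 1257.59 K.
T_C = 21 °C → 21 + 273.15 = 294.15 K.
The Carnot efficiency is η = 1 − T_C/T_H = 1 − 294.15/1257.59 = 0.7661.
W = η·Q_H = 0.7661 × 44.6 = 34.17 MW.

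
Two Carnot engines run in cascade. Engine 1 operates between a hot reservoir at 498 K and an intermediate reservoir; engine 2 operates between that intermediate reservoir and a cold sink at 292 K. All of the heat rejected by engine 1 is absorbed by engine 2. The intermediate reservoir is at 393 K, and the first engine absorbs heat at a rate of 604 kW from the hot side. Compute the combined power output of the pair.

Ẇ_total ≈ 249.8 kW

Two reversible stages in series are equivalent to a single Carnot engine between T_H and T_C, so η_total = 1 − T_C/T_H = 1 − 292.00/498.00 = 0.4137.
W_total = η_total · Q_H = 0.4137 × 604 = 249.8 kW.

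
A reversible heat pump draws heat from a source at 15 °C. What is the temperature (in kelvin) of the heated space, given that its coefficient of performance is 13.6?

T_C = 15 °C → 15 + 273.15 = 288.15 K.
COP_HP = T_H/(T_H − T_C) ⇒ T_H = T_C·COP_HP/(COP_HP − 1) = 288.15 × 13.6/(13.6 − 1) = 311 K.

T_H ≈ 311 K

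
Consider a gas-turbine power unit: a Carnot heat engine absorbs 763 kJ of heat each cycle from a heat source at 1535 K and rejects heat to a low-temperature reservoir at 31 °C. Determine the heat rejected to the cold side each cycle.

Q_C ≈ 151 kJ

T_C = 31 °C → 31 + 273.15 = 304.15 K.
Since the cycle is reversible, η = 1 − T_C/T_H = 1 − 304.15/1535.00 = 0.8019.
For a reversible cycle Q_C/Q_H = T_C/T_H, so Q_C = 763 × 304.15/1535.00 = 151 kJ.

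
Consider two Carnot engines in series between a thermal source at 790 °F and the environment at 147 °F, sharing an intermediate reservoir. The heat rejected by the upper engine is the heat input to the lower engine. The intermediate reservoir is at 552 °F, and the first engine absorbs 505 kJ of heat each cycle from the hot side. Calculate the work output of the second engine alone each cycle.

W₂ ≈ 163.7 kJ

T_H = 790 °F → (790 − 32) × 5/9 = 421.11 °C = 694.26 K.
T_C = 147 °F → (147 − 32) × 5/9 = 63.89 °C = 337.04 K.
T_m = 552 °F → (552 − 32) × 5/9 = 288.89 °C = 562.04 K.
Heat entering the second stage: Q_m = Q_H·(T_m/T_H) = 505 × 562.04/694.26 = 408.8 kJ.
Second-stage efficiency η₂ = 1 − T_C/T_m = 1 − 337.04/562.04 = 0.4003, so W₂ = η₂·Q_m = 163.7 kJ.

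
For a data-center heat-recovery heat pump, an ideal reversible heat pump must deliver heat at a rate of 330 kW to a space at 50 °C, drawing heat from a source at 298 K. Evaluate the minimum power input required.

Ẇ_in ≈ 25.68 kW

T_H = 50 °C → 50 + 273.15 = 323.15 K.
Reversible heating COP: COP_HP = T_H/(T_H − T_C) = 323.15/25.15 = 12.8489.
W = Q_H/COP_HP = 330/12.8489 = 25.68 kW.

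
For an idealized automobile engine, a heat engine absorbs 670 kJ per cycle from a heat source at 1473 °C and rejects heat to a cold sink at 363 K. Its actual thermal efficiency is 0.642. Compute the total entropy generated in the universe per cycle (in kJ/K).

T_H = 1473 °C → 1473 + 273.15 = 1746.15 K.
W = η·Q_H = 0.642 × 670 = 430.1 kJ, so Q_C = Q_H − W = 239.9 kJ.
The hot reservoir loses entropy Q_H/T_H = 670/1746.15 = 0.3837 kJ/K; the cold reservoir gains Q_C/T_C = 239.9/363.00 = 0.6608 kJ/K.
ΔS_univ = −Q_H/T_H + Q_C/T_C = 0.277 kJ/K (> 0, since η = 0.642 < η_Carnot = 0.792).

ΔS_univ ≈ 0.277 kJ/K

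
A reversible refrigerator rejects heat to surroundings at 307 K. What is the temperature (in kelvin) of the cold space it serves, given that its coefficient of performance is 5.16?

T_C ≈ 257.2 K

COP_R = T_C/(T_H − T_C) ⇒ T_C = T_H·COP_R/(1 + COP_R) = 307.00 × 5.16/(1 + 5.16) = 257.2 K.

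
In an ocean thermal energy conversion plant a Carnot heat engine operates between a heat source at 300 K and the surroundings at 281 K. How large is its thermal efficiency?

η ≈ 0.0633

Carnot efficiency: η = 1 − T_C/T_H = 1 − 281.00/300.00 = 0.0633.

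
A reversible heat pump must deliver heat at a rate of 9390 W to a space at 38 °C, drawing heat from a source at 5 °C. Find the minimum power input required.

T_H = 38 °C → 38 + 273.15 = 311.15 K.
T_C = 5 °C → 5 + 273.15 = 278.15 K.
For a reversible heat pump, COP_HP = T_H/(T_H − T_C) = 311.15/33.00 = 9.4288.
W = Q_H/COP_HP = 9390/9.4288 = 995.9 W.

Ẇ_in ≈ 995.9 W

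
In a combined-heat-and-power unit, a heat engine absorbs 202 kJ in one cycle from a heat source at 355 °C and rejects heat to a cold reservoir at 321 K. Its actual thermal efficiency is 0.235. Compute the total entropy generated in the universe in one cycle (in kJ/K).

ΔS_univ ≈ 0.160 kJ/K

T_H = 355 °C → 355 + 273.15 = 628.15 K.
W = η·Q_H = 0.235 × 202 = 47.47 kJ, so Q_C = Q_H − W = 154.5 kJ.
Reservoir entropy changes: ΔS_H = −Q_H/T_H = −202/628.15 = -0.3216 kJ/K and ΔS_C = +Q_C/T_C = 154.5/321.00 = 0.4814 kJ/K.
ΔS_univ = −Q_H/T_H + Q_C/T_C = 0.160 kJ/K (> 0, since η = 0.235 < η_Carnot = 0.489).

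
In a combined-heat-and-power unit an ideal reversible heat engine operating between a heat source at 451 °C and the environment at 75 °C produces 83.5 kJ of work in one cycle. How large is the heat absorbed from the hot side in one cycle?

T_H = 451 °C → 451 + 273.15 = 724.15 K.
T_C = 75 °C → 75 + 273.15 = 348.15 K.
Carnot efficiency: η = 1 − T_C/T_H = 1 − 348.15/724.15 = 0.5192.
Q_H = W/η = 83.5/0.5192 = 161 kJ.

Q_H ≈ 161 kJ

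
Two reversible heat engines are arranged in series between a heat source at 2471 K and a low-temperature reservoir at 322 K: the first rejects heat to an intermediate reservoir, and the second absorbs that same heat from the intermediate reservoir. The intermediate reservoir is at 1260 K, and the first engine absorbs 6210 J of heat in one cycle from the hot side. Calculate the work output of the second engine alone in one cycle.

W₂ ≈ 2360 J

Heat entering the second stage: Q_m = Q_H·(T_m/T_H) = 6210 × 1260.00/2471.00 = 3170 J.
Second-stage efficiency η₂ = 1 − T_C/T_m = 1 − 322.00/1260.00 = 0.7444, so W₂ = η₂·Q_m = 2360 J.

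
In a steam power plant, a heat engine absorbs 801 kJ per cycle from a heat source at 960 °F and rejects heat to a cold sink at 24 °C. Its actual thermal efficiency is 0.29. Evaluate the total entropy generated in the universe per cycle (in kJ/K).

ΔS_univ ≈ 0.8983 kJ/K

T_H = 960 °F → (960 − 32) × 5/9 = 515.56 °C = 788.71 K.
T_C = 24 °C → 24 + 273.15 = 297.15 K.
W = η·Q_H = 0.29 × 801 = 232.3 kJ, so Q_C = Q_H − W = 568.7 kJ.
Reservoir entropy changes: ΔS_H = −Q_H/T_H = −801/788.71 = -1.016 kJ/K and ΔS_C = +Q_C/T_C = 568.7/297.15 = 1.914 kJ/K.
ΔS_univ = −Q_H/T_H + Q_C/T_C = 0.8983 kJ/K (> 0, since η = 0.29 < η_Carnot = 0.623).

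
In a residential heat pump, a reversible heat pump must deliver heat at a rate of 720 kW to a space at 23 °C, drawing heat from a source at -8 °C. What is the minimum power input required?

Ẇ_in ≈ 75.4 kW

T_H = 23 °C → 23 + 273.15 = 296.15 K.
T_C = -8 °C → -8 + 273.15 = 265.15 K.
Reversible heating COP: COP_HP = T_H/(T_H − T_C) = 296.15/31.00 = 9.5532.
W = Q_H/COP_HP = 720/9.5532 = 75.4 kW.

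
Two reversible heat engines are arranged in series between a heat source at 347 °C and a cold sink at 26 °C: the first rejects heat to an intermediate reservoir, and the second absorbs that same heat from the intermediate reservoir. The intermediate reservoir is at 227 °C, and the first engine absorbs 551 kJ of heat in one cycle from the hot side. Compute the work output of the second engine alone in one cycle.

T_H = 347 °C → 347 + 273.15 = 620.15 K.
T_C = 26 °C → 26 + 273.15 = 299.15 K.
T_m = 227 °C → 227 + 273.15 = 500.15 K.
Heat entering the second stage: Q_m = Q_H·(T_m/T_H) = 551 × 500.15/620.15 = 444 kJ.
Second-stage efficiency η₂ = 1 − T_C/T_m = 1 − 299.15/500.15 = 0.4019, so W₂ = η₂·Q_m = 179 kJ.

W₂ ≈ 179 kJ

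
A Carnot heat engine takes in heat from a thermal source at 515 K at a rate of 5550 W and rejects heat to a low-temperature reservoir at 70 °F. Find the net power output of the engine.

T_C = 70 °F → (70 − 32) × 5/9 = 21.11 °C = 294.26 K.
η_rev = 1 − T_C/T_H = 1 − 294.26/515.00 = 0.4286.
W = η·Q_H = 0.4286 × 5550 = 2380 W.

Ẇ ≈ 2380 W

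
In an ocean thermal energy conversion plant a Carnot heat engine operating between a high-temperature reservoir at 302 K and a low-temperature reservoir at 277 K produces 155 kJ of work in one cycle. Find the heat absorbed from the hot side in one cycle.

For a reversible engine, η = 1 − T_C/T_H = 1 − 277.00/302.00 = 0.0828.
Q_H = W/η = 155/0.0828 = 1872 kJ.

Q_H ≈ 1872 kJ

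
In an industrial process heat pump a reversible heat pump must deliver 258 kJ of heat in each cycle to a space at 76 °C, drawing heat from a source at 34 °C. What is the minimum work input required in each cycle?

W_in ≈ 31.04 kJ

T_H = 76 °C → 76 + 273.15 = 349.15 K.
T_C = 34 °C → 34 + 273.15 = 307.15 K.
COP_HP = T_H/(T_H − T_C) = 349.15/42.00 = 8.3131.
W = Q_H/COP_HP = 258/8.3131 = 31.04 kJ.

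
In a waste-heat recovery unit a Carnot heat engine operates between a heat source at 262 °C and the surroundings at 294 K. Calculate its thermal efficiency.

T_H = 262 °C → 262 + 273.15 = 535.15 K.
The Carnot efficiency is η = 1 − T_C/T_H = 1 − 294.00/535.15 = 0.451.

η ≈ 0.451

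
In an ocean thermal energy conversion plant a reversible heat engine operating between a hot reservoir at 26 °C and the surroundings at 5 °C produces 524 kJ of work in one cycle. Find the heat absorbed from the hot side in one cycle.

Q_H ≈ 7460 kJ

T_H = 26 °C → 26 + 273.15 = 299.15 K.
T_C = 5 °C → 5 + 273.15 = 278.15 K.
For a reversible engine, η = 1 − T_C/T_H = 1 − 278.15/299.15 = 0.0702.
Q_H = W/η = 524/0.0702 = 7460 kJ.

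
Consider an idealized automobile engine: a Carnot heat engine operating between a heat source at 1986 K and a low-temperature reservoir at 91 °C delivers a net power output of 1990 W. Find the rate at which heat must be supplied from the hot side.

T_C = 91 °C → 91 + 273.15 = 364.15 K.
η_rev = 1 − T_C/T_H = 1 − 364.15/1986.00 = 0.8166.
Q_H = W/η = 1990/0.8166 = 2440 W.

Q̇_H ≈ 2440 W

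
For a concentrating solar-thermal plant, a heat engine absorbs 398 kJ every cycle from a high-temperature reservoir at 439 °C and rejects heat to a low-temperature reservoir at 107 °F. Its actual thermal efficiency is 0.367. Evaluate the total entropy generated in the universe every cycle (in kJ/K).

ΔS_univ ≈ 0.2414 kJ/K

T_H = 439 °C → 439 + 273.15 = 712.15 K.
T_C = 107 °F → (107 − 32) × 5/9 = 41.67 °C = 314.82 K.
W = η·Q_H = 0.367 × 398 = 146.1 kJ, so Q_C = Q_H − W = 251.9 kJ.
Reservoir entropy changes: ΔS_H = −Q_H/T_H = −398/712.15 = -0.5589 kJ/K and ΔS_C = +Q_C/T_C = 251.9/314.82 = 0.8003 kJ/K.
ΔS_univ = −Q_H/T_H + Q_C/T_C = 0.2414 kJ/K (> 0, since η = 0.367 < η_Carnot = 0.558).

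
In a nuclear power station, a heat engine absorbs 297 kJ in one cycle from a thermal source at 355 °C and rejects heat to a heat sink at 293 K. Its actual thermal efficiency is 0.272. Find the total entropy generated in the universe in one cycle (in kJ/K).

T_H = 355 °C → 355 + 273.15 = 628.15 K.
W = η·Q_H = 0.272 × 297 = 80.78 kJ, so Q_C = Q_H − W = 216.2 kJ.
Reservoir entropy changes: ΔS_H = −Q_H/T_H = −297/628.15 = -0.4728 kJ/K and ΔS_C = +Q_C/T_C = 216.2/293.00 = 0.7379 kJ/K.
ΔS_univ = −Q_H/T_H + Q_C/T_C = 0.265 kJ/K (> 0, since η = 0.272 < η_Carnot = 0.534).

ΔS_univ ≈ 0.265 kJ/K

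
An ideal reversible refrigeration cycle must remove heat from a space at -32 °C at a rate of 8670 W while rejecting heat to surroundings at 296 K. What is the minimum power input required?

T_C = -32 °C → -32 + 273.15 = 241.15 K.
COP_R = T_C/(T_H − T_C) = 241.15/54.85 = 4.3965.
W = Q_C/COP_R = 8670/4.3965 = 1970 W.

Ẇ_in ≈ 1970 W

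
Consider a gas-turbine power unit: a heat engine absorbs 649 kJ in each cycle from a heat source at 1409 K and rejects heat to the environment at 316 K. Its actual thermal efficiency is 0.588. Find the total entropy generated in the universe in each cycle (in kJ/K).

ΔS_univ ≈ 0.386 kJ/K

W = η·Q_H = 0.588 × 649 = 381.6 kJ, so Q_C = Q_H − W = 267.4 kJ.
Entropy balance on the reservoirs: −Q_H/T_H = -0.4606 kJ/K, +Q_C/T_C = 0.8462 kJ/K.
ΔS_univ = −Q_H/T_H + Q_C/T_C = 0.386 kJ/K (> 0, since η = 0.588 < η_Carnot = 0.776).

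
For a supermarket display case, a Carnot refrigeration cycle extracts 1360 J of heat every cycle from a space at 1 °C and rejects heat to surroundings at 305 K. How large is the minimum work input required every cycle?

W_in ≈ 153.0 J

T_C = 1 °C → 1 + 273.15 = 274.15 K.
COP_R = T_C/(T_H − T_C) = 274.15/30.85 = 8.8865.
W = Q_C/COP_R = 1360/8.8865 = 153.0 J.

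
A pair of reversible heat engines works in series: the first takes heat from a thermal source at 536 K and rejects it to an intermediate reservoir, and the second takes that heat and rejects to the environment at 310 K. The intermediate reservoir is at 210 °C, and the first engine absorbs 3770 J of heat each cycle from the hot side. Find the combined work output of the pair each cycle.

Two reversible stages in series are equivalent to a single Carnot engine between T_H and T_C, so η_total = 1 − T_C/T_H = 1 − 310.00/536.00 = 0.4216.
W_total = η_total · Q_H = 0.4216 × 3770 = 1590 J.

W_total ≈ 1590 J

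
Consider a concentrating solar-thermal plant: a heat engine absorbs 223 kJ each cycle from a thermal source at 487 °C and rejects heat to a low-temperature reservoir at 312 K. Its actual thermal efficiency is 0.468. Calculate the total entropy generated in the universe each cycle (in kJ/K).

ΔS_univ ≈ 0.0869 kJ/K

T_H = 487 °C → 487 + 273.15 = 760.15 K.
W = η·Q_H = 0.468 × 223 = 104.4 kJ, so Q_C = Q_H − W = 118.6 kJ.
Entropy balance on the reservoirs: −Q_H/T_H = -0.2934 kJ/K, +Q_C/T_C = 0.3802 kJ/K.
ΔS_univ = −Q_H/T_H + Q_C/T_C = 0.0869 kJ/K (> 0, since η = 0.468 < η_Carnot = 0.590).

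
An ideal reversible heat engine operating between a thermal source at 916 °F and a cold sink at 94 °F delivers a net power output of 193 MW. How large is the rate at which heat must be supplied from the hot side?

T_H = 916 °F → (916 − 32) × 5/9 = 491.11 °C = 764.26 K.
T_C = 94 °F → (94 − 32) × 5/9 = 34.44 °C = 307.59 K.
For a reversible engine, η = 1 − T_C/T_H = 1 − 307.59/764.26 = 0.5975.
Q_H = W/η = 193/0.5975 = 323 MW.

Q̇_H ≈ 323 MW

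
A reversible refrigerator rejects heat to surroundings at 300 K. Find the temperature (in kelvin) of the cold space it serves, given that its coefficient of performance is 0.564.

COP_R = T_C/(T_H − T_C) ⇒ T_C = T_H·COP_R/(1 + COP_R) = 300.00 × 0.564/(1 + 0.564) = 108 K.

T_C ≈ 108 K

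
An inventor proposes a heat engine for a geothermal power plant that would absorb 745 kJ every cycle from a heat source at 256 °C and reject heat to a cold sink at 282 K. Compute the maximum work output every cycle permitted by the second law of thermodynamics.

W_max ≈ 348 kJ

T_H = 256 °C → 256 + 273.15 = 529.15 K.
The second-law ceiling is the Carnot efficiency, η_max = 1 − T_C/T_H = 1 − 282.00/529.15 = 0.4671.
W_max = η_max · Q_H = 0.4671 × 745 = 348 kJ.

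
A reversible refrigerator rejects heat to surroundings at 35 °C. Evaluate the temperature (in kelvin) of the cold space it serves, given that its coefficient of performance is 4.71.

T_H = 35 °C → 35 + 273.15 = 308.15 K.
COP_R = T_C/(T_H − T_C) ⇒ T_C = T_H·COP_R/(1 + COP_R) = 308.15 × 4.71/(1 + 4.71) = 254 K.

T_C ≈ 254 K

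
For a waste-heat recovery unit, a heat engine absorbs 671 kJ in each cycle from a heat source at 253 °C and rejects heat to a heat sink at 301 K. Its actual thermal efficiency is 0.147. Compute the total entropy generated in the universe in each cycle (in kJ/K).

ΔS_univ ≈ 0.6262 kJ/K

T_H = 253 °C → 253 + 273.15 = 526.15 K.
W = η·Q_H = 0.147 × 671 = 98.64 kJ, so Q_C = Q_H − W = 572.4 kJ.
The hot reservoir loses entropy Q_H/T_H = 671/526.15 = 1.275 kJ/K; the cold reservoir gains Q_C/T_C = 572.4/301.00 = 1.902 kJ/K.
ΔS_univ = −Q_H/T_H + Q_C/T_C = 0.6262 kJ/K (> 0, since η = 0.147 < η_Carnot = 0.428).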